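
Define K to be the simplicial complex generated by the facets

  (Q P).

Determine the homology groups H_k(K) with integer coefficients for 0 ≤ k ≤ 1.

H_0 ≅ Z,  H_1 = 0.

Order the vertices as P < Q. Listing each simplex with vertices in this order, K has dimension 1 with simplices:

  0-simplices (2): P, Q
  1-simplices (1): PQ

Hence C_0 ≅ Z^2, C_1 ≅ Z^1.

The boundary map ∂_1: C_1 → C_0 sends each edge [p,q] (with p < q) to q − p.
The resulting 2×1 matrix has rank 1, and its Smith normal form has invariant factors (1).

Computing H_k = (kernel of ∂_k) / (image of ∂_{k+1}):

  H_0: rank C_0 − rank ∂_1 = 2 − 1 = 1, and the invariant factors of ∂_1 are all 1, so H_0 ≅ Z.
  H_1: rank ker ∂_1 − rank ∂_2 = (1 − 1) − 0 = 0, and there is no ∂_2, so H_1 ≅ 0.

As a check, the Euler characteristic is 2 − 1 = 1, which agrees with 1 − 0 = 1.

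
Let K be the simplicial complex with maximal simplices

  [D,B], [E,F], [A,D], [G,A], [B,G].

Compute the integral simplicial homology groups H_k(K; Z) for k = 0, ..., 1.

Take the total order A < B < D < E < F < G on the vertex set. Then K (dimension 1) consists of the simplices:

  0-simplices (6): A, B, D, E, F, G
  1-simplices (5): AD, AG, BD, BG, EF

giving chain groups C_0 ≅ Z^6, C_1 ≅ Z^5.

The boundary map ∂_1: C_1 → C_0 sends each edge [p,q] (with p < q) to q − p.
As a 6×5 matrix over Z this has rank 4, with invariant factors (1,1,1,1).

Computing H_k = (kernel of ∂_k) / (image of ∂_{k+1}):

  H_0: rank C_0 − rank ∂_1 = 6 − 4 = 2, and the invariant factors of ∂_1 are all 1, so H_0 = Z^2.
  H_1: rank ker ∂_1 − rank ∂_2 = (5 − 4) − 0 = 1, and there is no ∂_2, so H_1 = Z.

H_0 = Z^2,  H_1 = Z.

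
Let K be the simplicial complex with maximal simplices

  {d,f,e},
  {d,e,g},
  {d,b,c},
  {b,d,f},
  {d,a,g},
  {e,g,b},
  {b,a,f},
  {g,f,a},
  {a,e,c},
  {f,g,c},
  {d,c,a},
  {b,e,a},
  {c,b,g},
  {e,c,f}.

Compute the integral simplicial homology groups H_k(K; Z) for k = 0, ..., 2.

H_0 ≅ Z,  H_1 ≅ Z^2,  H_2 ≅ Z.

We work with the vertex ordering a < b < c < d < e < f < g. The simplices of K, each written with vertices in increasing order, are:

  0-simplices (7): a, b, c, d, e, f, g
  1-simplices (21): ab, ac, ad, ae, af, ag, bc, bd, be, bf, bg, cd, ce, cf, cg, de, df, dg, ef, eg, fg
  2-simplices (14): abe, abf, acd, ace, adg, afg, bcd, bcg, bdf, beg, cef, cfg, def, deg

so the chain groups are C_0 ≅ Z^7, C_1 ≅ Z^21, C_2 ≅ Z^14.

The boundary map ∂_1: C_1 → C_0 is given by ∂[p,q] = [q] − [p]. For instance
  ∂ag = g − a.
The 7×21 boundary matrix has rank 6 and Smith normal form diag(1,1,1,1,1,1).

∂_2: C_2 → C_1 acts by ∂[p,q,r] = [q,r] − [p,r] + [p,q]. For instance
  ∂deg = eg − dg + de,
  ∂abe = be − ae + ab.
The resulting 21×14 matrix has rank 13, and its Smith normal form has invariant factors (1,1,1,1,1,1,1,1,1,1,1,1,1).

Computing H_k = (kernel of ∂_k) / (image of ∂_{k+1}):

  H_0: rank C_0 − rank ∂_1 = 7 − 6 = 1, and the invariant factors of ∂_1 are all 1, so H_0 = Z.
  H_1: rank ker ∂_1 − rank ∂_2 = (21 − 6) − 13 = 2, and the invariant factors of ∂_2 are all 1, so H_1 = Z^2.
  H_2: rank ker ∂_2 − rank ∂_3 = (14 − 13) − 0 = 1, and there is no ∂_3, so H_2 = Z.

As a check, the Euler characteristic is 7 − 21 + 14 = 0, which agrees with 1 − 2 + 1 = 0.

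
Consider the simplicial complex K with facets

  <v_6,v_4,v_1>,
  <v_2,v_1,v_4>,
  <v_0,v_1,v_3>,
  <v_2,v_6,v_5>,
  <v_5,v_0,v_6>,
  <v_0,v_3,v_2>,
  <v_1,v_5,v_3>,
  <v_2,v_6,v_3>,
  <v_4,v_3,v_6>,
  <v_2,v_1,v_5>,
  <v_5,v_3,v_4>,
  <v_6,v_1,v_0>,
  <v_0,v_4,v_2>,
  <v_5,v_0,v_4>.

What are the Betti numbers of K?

b_0 = 1, b_1 = 2, b_2 = 1.

Fix the vertex order v_0 < v_1 < v_2 < v_3 < v_4 < v_5 < v_6 and write every simplex with vertices in increasing order. Then dim K = 2 and the simplices of K are:

  0-simplices (7): [v_0], [v_1], [v_2], [v_3], [v_4], [v_5], [v_6]
  1-simplices (21): (21 of them)
  2-simplices (14): (14 of them)

so the chain groups are C_0 ≅ Z^7, C_1 ≅ Z^21, C_2 ≅ Z^14.

The boundary map ∂_1: C_1 → C_0 maps an edge to its endpoints' difference, ∂[p,q] = q − p. For instance
  ∂[v_0,v_4] = [v_4] − [v_0].
The 7×21 boundary matrix has rank 6 and Smith normal form diag(1,1,1,1,1,1).

Boundary ∂_2: C_2 → C_1 sends each 2-simplex [p,q,r] to [q,r] − [p,r] + [p,q]. For instance
  ∂[v_1,v_2,v_5] = [v_2,v_5] − [v_1,v_5] + [v_1,v_2],
  ∂[v_2,v_5,v_6] = [v_5,v_6] − [v_2,v_6] + [v_2,v_5].
The 21×14 boundary matrix has rank 13 and Smith normal form diag(1,1,1,1,1,1,1,1,1,1,1,1,1).

Reading off H_k = ker ∂_k / im ∂_{k+1}:

  H_0: rank C_0 − rank ∂_1 = 7 − 6 = 1, and the invariant factors of ∂_1 are all 1, so H_0 = Z.
  H_1: rank ker ∂_1 − rank ∂_2 = (21 − 6) − 13 = 2, and the invariant factors of ∂_2 are all 1, so H_1 = Z^2.
  H_2: rank ker ∂_2 − rank ∂_3 = (14 − 13) − 0 = 1, and there is no ∂_3, so H_2 = Z.

Hence the Betti numbers are b_0 = 1, b_1 = 2, b_2 = 1.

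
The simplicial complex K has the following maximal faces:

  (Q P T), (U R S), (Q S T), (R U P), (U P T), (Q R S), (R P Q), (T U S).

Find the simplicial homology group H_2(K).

H_2 ≅ Z.

Fix the vertex order P < Q < R < S < T < U and write every simplex with vertices in increasing order. Then dim K = 2 and the simplices of K are:

  0-simplices (6): P, Q, R, S, T, U
  1-simplices (12): PQ, PR, PT, PU, QR, QS, QT, RS, RU, ST, SU, TU
  2-simplices (8): PQR, PQT, PRU, PTU, QRS, QST, RSU, STU

giving chain groups C_0 ≅ Z^6, C_1 ≅ Z^12, C_2 ≅ Z^8.

Boundary ∂_1: C_1 → C_0 maps an edge to its endpoints' difference, ∂[p,q] = q − p. For instance
  ∂RS = S − R.
This gives a 6×12 integer matrix of rank 5; reducing to Smith normal form yields diagonal entries (1,1,1,1,1).

The boundary map ∂_2: C_2 → C_1 maps a triangle to the signed sum of its edges. For instance
  ∂RSU = SU − RU + RS,
  ∂STU = TU − SU + ST.
As a 12×8 matrix over Z this has rank 7, with invariant factors (1,1,1,1,1,1,1).

Reading off H_k = ker ∂_k / im ∂_{k+1}:

  H_2: rank ker ∂_2 − rank ∂_3 = (8 − 7) − 0 = 1, and there is no ∂_3, so H_2 = Z.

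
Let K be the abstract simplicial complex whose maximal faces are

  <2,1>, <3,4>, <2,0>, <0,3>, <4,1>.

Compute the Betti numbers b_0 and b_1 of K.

We work with the vertex ordering 0 < 1 < 2 < 3 < 4. The simplices of K, each written with vertices in increasing order, are:

  0-simplices (5): [0], [1], [2], [3], [4]
  1-simplices (5): [0,2], [0,3], [1,2], [1,4], [3,4]

so the chain groups are C_0 ≅ Z^5, C_1 ≅ Z^5.

The boundary map ∂_1: C_1 → C_0 sends each edge [p,q] (with p < q) to q − p. For instance
  ∂[0,3] = [3] − [0].
As a 5×5 matrix over Z this has rank 4, with invariant factors (1,1,1,1).

Computing H_k = (kernel of ∂_k) / (image of ∂_{k+1}):

  H_0: rank C_0 − rank ∂_1 = 5 − 4 = 1, and the invariant factors of ∂_1 are all 1, so H_0 ≅ Z.
  H_1: rank ker ∂_1 − rank ∂_2 = (5 − 4) − 0 = 1, and there is no ∂_2, so H_1 ≅ Z.

As a check, the Euler characteristic is 5 − 5 = 0, which agrees with 1 − 1 = 0.

Hence the Betti numbers are b_0 = 1, b_1 = 1.

b_0 = 1, b_1 = 1.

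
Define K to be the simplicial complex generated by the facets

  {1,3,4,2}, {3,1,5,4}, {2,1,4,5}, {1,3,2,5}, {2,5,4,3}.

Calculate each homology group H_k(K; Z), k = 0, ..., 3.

K has 5 vertices, 10 edges, 10 triangles, 5 3-simplices.
rank ∂_0 = 0, rank ∂_1 = 4 ⇒ b_0 = 5 − 0 − 4 = 1; all invariant factors of ∂_1 are 1 so no torsion. So H_0 ≅ Z.
rank ∂_1 = 4, rank ∂_2 = 6 ⇒ b_1 = 10 − 4 − 6 = 0; all invariant factors of ∂_2 are 1 so no torsion. So H_1 ≅ 0.
rank ∂_2 = 6, rank ∂_3 = 4 ⇒ b_2 = 10 − 6 − 4 = 0; all invariant factors of ∂_3 are 1 so no torsion. So H_2 ≅ 0.
rank ∂_3 = 4, rank ∂_4 = 0 ⇒ b_3 = 5 − 4 − 0 = 1. So H_3 ≅ Z.

H_0 = Z,  H_1 = 0,  H_2 = 0,  H_3 = Z.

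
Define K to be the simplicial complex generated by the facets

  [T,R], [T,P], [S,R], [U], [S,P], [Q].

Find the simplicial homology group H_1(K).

H_1 ≅ Z.

Fix the vertex order P < Q < R < S < T < U and write every simplex with vertices in increasing order. Then dim K = 1 and the simplices of K are:

  0-simplices (6): P, Q, R, S, T, U
  1-simplices (4): PS, PT, RS, RT

Hence C_0 ≅ Z^6, C_1 ≅ Z^4.

Boundary ∂_1: C_1 → C_0 sends each edge [p,q] (with p < q) to q − p. For instance
  ∂RT = T − R.
This gives a 6×4 integer matrix of rank 3; reducing to Smith normal form yields diagonal entries (1,1,1).

From H_k ≅ ker(∂_k) / im(∂_{k+1}) we obtain:

  H_1: rank ker ∂_1 − rank ∂_2 = (4 − 3) − 0 = 1, and there is no ∂_2, so H_1 ≅ Z.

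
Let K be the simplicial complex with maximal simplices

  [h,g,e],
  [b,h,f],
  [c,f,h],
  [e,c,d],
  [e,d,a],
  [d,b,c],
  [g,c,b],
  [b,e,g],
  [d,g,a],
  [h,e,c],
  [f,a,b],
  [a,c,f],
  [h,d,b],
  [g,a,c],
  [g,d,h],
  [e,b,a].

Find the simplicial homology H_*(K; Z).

H_0 ≅ Z,  H_1 ≅ Z^2,  H_2 ≅ Z.

Fix the vertex order a < b < c < d < e < f < g < h and write every simplex with vertices in increasing order. Then dim K = 2 and the simplices of K are:

  0-simplices (8): a, b, c, d, e, f, g, h
  1-simplices (24): ab, ac, ad, ae, af, ag, bc, bd, be, bf, bg, bh, cd, ce, cf, cg, ch, de, dg, dh, eg, eh, fh, gh
  2-simplices (16): abe, abf, acf, acg, ade, adg, bcd, bcg, bdh, beg, bfh, cde, ceh, cfh, dgh, egh

so the chain groups are C_0 ≅ Z^8, C_1 ≅ Z^24, C_2 ≅ Z^16.

The boundary map ∂_1: C_1 → C_0 sends each edge [p,q] (with p < q) to q − p.
This gives a 8×24 integer matrix of rank 7; reducing to Smith normal form yields diagonal entries (1,1,1,1,1,1,1).

The boundary map ∂_2: C_2 → C_1 acts by ∂[p,q,r] = [q,r] − [p,r] + [p,q]. For instance
  ∂abf = bf − af + ab,
  ∂acf = cf − af + ac.
As a 24×16 matrix over Z this has rank 15, with invariant factors (1,1,1,1,1,1,1,1,1,1,1,1,1,1,1).

From H_k ≅ ker(∂_k) / im(∂_{k+1}) we obtain:

  H_0: rank C_0 − rank ∂_1 = 8 − 7 = 1, and the invariant factors of ∂_1 are all 1, so H_0 ≅ Z.
  H_1: rank ker ∂_1 − rank ∂_2 = (24 − 7) − 15 = 2, and the invariant factors of ∂_2 are all 1, so H_1 ≅ Z^2.
  H_2: rank ker ∂_2 − rank ∂_3 = (16 − 15) − 0 = 1, and there is no ∂_3, so H_2 ≅ Z.

As a check, the Euler characteristic is 8 − 24 + 16 = 0, which agrees with 1 − 2 + 1 = 0.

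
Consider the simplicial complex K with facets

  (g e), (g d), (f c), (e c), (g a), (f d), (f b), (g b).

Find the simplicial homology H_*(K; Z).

Order the vertices as a < b < c < d < e < f < g. Listing each simplex with vertices in this order, K has dimension 1 with simplices:

  0-simplices (7): a, b, c, d, e, f, g
  1-simplices (8): ag, bf, bg, ce, cf, df, dg, eg

Hence C_0 ≅ Z^7, C_1 ≅ Z^8.

∂_1: C_1 → C_0 sends each edge [p,q] (with p < q) to q − p.
The resulting 7×8 matrix has rank 6, and its Smith normal form has invariant factors (1,1,1,1,1,1).

Reading off H_k = ker ∂_k / im ∂_{k+1}:

  H_0: rank C_0 − rank ∂_1 = 7 − 6 = 1, and the invariant factors of ∂_1 are all 1, so H_0 ≅ Z.
  H_1: rank ker ∂_1 − rank ∂_2 = (8 − 6) − 0 = 2, and there is no ∂_2, so H_1 ≅ Z^2.

H_0 = Z,  H_1 = Z^2.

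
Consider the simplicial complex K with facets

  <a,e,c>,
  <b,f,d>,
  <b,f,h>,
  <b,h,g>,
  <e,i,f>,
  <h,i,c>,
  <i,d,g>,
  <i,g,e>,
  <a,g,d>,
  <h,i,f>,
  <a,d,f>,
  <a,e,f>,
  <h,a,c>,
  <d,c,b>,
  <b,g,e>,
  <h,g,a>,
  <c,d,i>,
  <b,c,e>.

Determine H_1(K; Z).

Fix the vertex order a < b < c < d < e < f < g < h < i and write every simplex with vertices in increasing order. Then dim K = 2 and the simplices of K are:

  0-simplices (9): a, b, c, d, e, f, g, h, i
  1-simplices (27): ac, ad, ae, af, ag, ah, bc, bd, be, bf, bg, bh, cd, ce, ch, ci, df, dg, di, ef, eg, ei, fh, fi, gh, gi, hi
  2-simplices (18): ace, ach, adf, adg, aef, agh, bcd, bce, bdf, beg, bfh, bgh, cdi, chi, dgi, efi, egi, fhi

giving chain groups C_0 ≅ Z^9, C_1 ≅ Z^27, C_2 ≅ Z^18.

∂_1: C_1 → C_0 sends each edge [p,q] (with p < q) to q − p.
This gives a 9×27 integer matrix of rank 8; reducing to Smith normal form yields diagonal entries (1,1,1,1,1,1,1,1).

∂_2: C_2 → C_1 acts by ∂[p,q,r] = [q,r] − [p,r] + [p,q]. For instance
  ∂beg = eg − bg + be,
  ∂adg = dg − ag + ad.
The resulting 27×18 matrix has rank 17, and its Smith normal form has invariant factors (1,1,1,1,1,1,1,1,1,1,1,1,1,1,1,1,1).

From H_k ≅ ker(∂_k) / im(∂_{k+1}) we obtain:

  H_1: rank ker ∂_1 − rank ∂_2 = (27 − 8) − 17 = 2, and the invariant factors of ∂_2 are all 1, so H_1 ≅ Z^2.

H_1 = Z^2.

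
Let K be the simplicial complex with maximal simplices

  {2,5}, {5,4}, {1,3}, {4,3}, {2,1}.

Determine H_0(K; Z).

H_0 = Z.

We work with the vertex ordering 1 < 2 < 3 < 4 < 5. The simplices of K, each written with vertices in increasing order, are:

  0-simplices (5): [1], [2], [3], [4], [5]
  1-simplices (5): [1,2], [1,3], [2,5], [3,4], [4,5]

so the chain groups are C_0 ≅ Z^5, C_1 ≅ Z^5.

∂_1: C_1 → C_0 maps an edge to its endpoints' difference, ∂[p,q] = q − p. For instance
  ∂[1,3] = [3] − [1].
As a 5×5 matrix over Z this has rank 4, with invariant factors (1,1,1,1).

Now H_k = ker ∂_k / im ∂_{k+1}, so:

  H_0: rank C_0 − rank ∂_1 = 5 − 4 = 1, and the invariant factors of ∂_1 are all 1, so H_0 = Z.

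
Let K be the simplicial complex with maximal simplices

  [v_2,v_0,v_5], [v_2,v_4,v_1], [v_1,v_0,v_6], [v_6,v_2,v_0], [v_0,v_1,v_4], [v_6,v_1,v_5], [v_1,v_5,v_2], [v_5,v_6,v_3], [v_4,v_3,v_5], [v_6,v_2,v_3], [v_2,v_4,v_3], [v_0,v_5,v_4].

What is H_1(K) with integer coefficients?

K has 7 vertices, 18 edges, 12 triangles.
rank ∂_1 = 6, rank ∂_2 = 12 ⇒ b_1 = 18 − 6 − 12 = 0; ∂_2 has invariant factor(s) [2] giving torsion. So H_1 = Z/2.

H_1 ≅ Z/2.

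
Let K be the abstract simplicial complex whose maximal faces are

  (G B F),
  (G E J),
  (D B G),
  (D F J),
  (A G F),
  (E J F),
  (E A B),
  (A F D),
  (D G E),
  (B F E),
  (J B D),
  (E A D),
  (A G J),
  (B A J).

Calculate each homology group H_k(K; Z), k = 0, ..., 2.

H_0 ≅ Z,  H_1 ≅ Z^2,  H_2 ≅ Z.

We work with the vertex ordering A < B < D < E < F < G < J. The simplices of K, each written with vertices in increasing order, are:

  0-simplices (7): A, B, D, E, F, G, J
  1-simplices (21): AB, AD, AE, AF, AG, AJ, BD, BE, BF, BG, BJ, DE, DF, DG, DJ, EF, EG, EJ, FG, FJ, GJ
  2-simplices (14): ABE, ABJ, ADE, ADF, AFG, AGJ, BDG, BDJ, BEF, BFG, DEG, DFJ, EFJ, EGJ

giving chain groups C_0 ≅ Z^7, C_1 ≅ Z^21, C_2 ≅ Z^14.

∂_1: C_1 → C_0 sends each edge [p,q] (with p < q) to q − p.
The 7×21 boundary matrix has rank 6 and Smith normal form diag(1,1,1,1,1,1).

Boundary ∂_2: C_2 → C_1 maps a triangle to the signed sum of its edges. For instance
  ∂ABE = BE − AE + AB,
  ∂ABJ = BJ − AJ + AB.
The 21×14 boundary matrix has rank 13 and Smith normal form diag(1,1,1,1,1,1,1,1,1,1,1,1,1).

Reading off H_k = ker ∂_k / im ∂_{k+1}:

  H_0: rank C_0 − rank ∂_1 = 7 − 6 = 1, and the invariant factors of ∂_1 are all 1, so H_0 = Z.
  H_1: rank ker ∂_1 − rank ∂_2 = (21 − 6) − 13 = 2, and the invariant factors of ∂_2 are all 1, so H_1 = Z^2.
  H_2: rank ker ∂_2 − rank ∂_3 = (14 − 13) − 0 = 1, and there is no ∂_3, so H_2 = Z.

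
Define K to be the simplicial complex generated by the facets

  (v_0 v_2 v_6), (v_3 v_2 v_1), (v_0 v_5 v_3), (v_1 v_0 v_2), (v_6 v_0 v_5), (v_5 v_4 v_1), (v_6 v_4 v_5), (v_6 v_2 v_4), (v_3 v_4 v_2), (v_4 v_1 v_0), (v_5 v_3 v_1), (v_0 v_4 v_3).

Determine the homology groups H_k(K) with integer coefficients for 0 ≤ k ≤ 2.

Fix the vertex order v_0 < v_1 < v_2 < v_3 < v_4 < v_5 < v_6 and write every simplex with vertices in increasing order. Then dim K = 2 and the simplices of K are:

  0-simplices (7): [v_0], [v_1], [v_2], [v_3], [v_4], [v_5], [v_6]
  1-simplices (18): (18 of them)
  2-simplices (12): (12 of them)

so the chain groups are C_0 ≅ Z^7, C_1 ≅ Z^18, C_2 ≅ Z^12.

∂_1: C_1 → C_0 is given by ∂[p,q] = [q] − [p]. For instance
  ∂[v_2,v_6] = [v_6] − [v_2].
The 7×18 boundary matrix has rank 6 and Smith normal form diag(1,1,1,1,1,1).

Boundary ∂_2: C_2 → C_1 maps a triangle to the signed sum of its edges. For instance
  ∂[v_1,v_3,v_5] = [v_3,v_5] − [v_1,v_5] + [v_1,v_3],
  ∂[v_0,v_3,v_4] = [v_3,v_4] − [v_0,v_4] + [v_0,v_3].
As a 18×12 matrix over Z this has rank 12, with invariant factors (1,1,1,1,1,1,1,1,1,1,1,2).

Now H_k = ker ∂_k / im ∂_{k+1}, so:

  H_0: rank C_0 − rank ∂_1 = 7 − 6 = 1, and the invariant factors of ∂_1 are all 1, so H_0 ≅ Z.
  H_1: rank ker ∂_1 − rank ∂_2 = (18 − 6) − 12 = 0, and ∂_2 has invariant factor 2 > 1, so H_1 ≅ Z_2.
  H_2: rank ker ∂_2 − rank ∂_3 = (12 − 12) − 0 = 0, and there is no ∂_3, so H_2 ≅ 0.

As a check, the Euler characteristic is 7 − 18 + 12 = 1, which agrees with 1 − 0 + 0 = 1.

H_0 = Z,  H_1 = Z_2,  H_2 = 0.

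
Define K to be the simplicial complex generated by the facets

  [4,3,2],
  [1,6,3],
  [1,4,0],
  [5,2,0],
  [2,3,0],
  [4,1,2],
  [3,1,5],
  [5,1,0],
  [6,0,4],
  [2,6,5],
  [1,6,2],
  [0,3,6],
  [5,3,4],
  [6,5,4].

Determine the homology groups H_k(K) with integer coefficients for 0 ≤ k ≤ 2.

H_0 ≅ Z,  H_1 ≅ Z^2,  H_2 ≅ Z.

K has 7 vertices, 21 edges, 14 triangles.
rank ∂_0 = 0, rank ∂_1 = 6 ⇒ b_0 = 7 − 0 − 6 = 1; all invariant factors of ∂_1 are 1 so no torsion. So H_0 ≅ Z.
rank ∂_1 = 6, rank ∂_2 = 13 ⇒ b_1 = 21 − 6 − 13 = 2; all invariant factors of ∂_2 are 1 so no torsion. So H_1 ≅ Z^2.
rank ∂_2 = 13, rank ∂_3 = 0 ⇒ b_2 = 14 − 13 − 0 = 1. So H_2 ≅ Z.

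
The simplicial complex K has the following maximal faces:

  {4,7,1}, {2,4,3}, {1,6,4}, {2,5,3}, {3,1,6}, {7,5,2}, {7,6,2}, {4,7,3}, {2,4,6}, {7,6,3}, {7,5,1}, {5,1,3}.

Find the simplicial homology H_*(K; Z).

Take the total order 1 < 2 < 3 < 4 < 5 < 6 < 7 on the vertex set. Then K (dimension 2) consists of the simplices:

  0-simplices (7): [1], [2], [3], [4], [5], [6], [7]
  1-simplices (18): [1,3], [1,4], [1,5], [1,6], [1,7], [2,3], [2,4], [2,5], [2,6], [2,7], [3,4], [3,5], [3,6], [3,7], [4,6], [4,7], [5,7], [6,7]
  2-simplices (12): [1,3,5], [1,3,6], [1,4,6], [1,4,7], [1,5,7], [2,3,4], [2,3,5], [2,4,6], [2,5,7], [2,6,7], [3,4,7], [3,6,7]

so the chain groups are C_0 ≅ Z^7, C_1 ≅ Z^18, C_2 ≅ Z^12.

∂_1: C_1 → C_0 sends each edge [p,q] (with p < q) to q − p. For instance
  ∂[4,7] = [7] − [4].
The 7×18 boundary matrix has rank 6 and Smith normal form diag(1,1,1,1,1,1).

∂_2: C_2 → C_1 sends each 2-simplex [p,q,r] to [q,r] − [p,r] + [p,q]. For instance
  ∂[3,6,7] = [6,7] − [3,7] + [3,6],
  ∂[2,3,5] = [3,5] − [2,5] + [2,3].
This gives a 18×12 integer matrix of rank 12; reducing to Smith normal form yields diagonal entries (1,1,1,1,1,1,1,1,1,1,1,2).

From H_k ≅ ker(∂_k) / im(∂_{k+1}) we obtain:

  H_0: rank C_0 − rank ∂_1 = 7 − 6 = 1, and the invariant factors of ∂_1 are all 1, so H_0 ≅ Z.
  H_1: rank ker ∂_1 − rank ∂_2 = (18 − 6) − 12 = 0, and ∂_2 has invariant factor 2 > 1, so H_1 ≅ Z/2.
  H_2: rank ker ∂_2 − rank ∂_3 = (12 − 12) − 0 = 0, and there is no ∂_3, so H_2 ≅ 0.

As a check, the Euler characteristic is 7 − 18 + 12 = 1, which agrees with 1 − 0 + 0 = 1.

H_0 ≅ Z,  H_1 ≅ Z/2,  H_2 = 0.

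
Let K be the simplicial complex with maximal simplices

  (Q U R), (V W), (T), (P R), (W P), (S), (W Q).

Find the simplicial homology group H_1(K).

Take the total order P < Q < R < S < T < U < V < W on the vertex set. Then K (dimension 2) consists of the simplices:

  0-simplices (8): P, Q, R, S, T, U, V, W
  1-simplices (7): PR, PW, QR, QU, QW, RU, VW
  2-simplices (1): QRU

so the chain groups are C_0 ≅ Z^8, C_1 ≅ Z^7, C_2 ≅ Z^1.

Boundary ∂_1: C_1 → C_0 maps an edge to its endpoints' difference, ∂[p,q] = q − p.
The 8×7 boundary matrix has rank 5 and Smith normal form diag(1,1,1,1,1).

Boundary ∂_2: C_2 → C_1 sends each 2-simplex [p,q,r] to [q,r] − [p,r] + [p,q]. For instance
  ∂QRU = RU − QU + QR.
As a 7×1 matrix over Z this has rank 1, with invariant factors (1).

Now H_k = ker ∂_k / im ∂_{k+1}, so:

  H_1: rank ker ∂_1 − rank ∂_2 = (7 − 5) − 1 = 1, and the invariant factors of ∂_2 are all 1, so H_1 ≅ Z.

H_1 ≅ Z.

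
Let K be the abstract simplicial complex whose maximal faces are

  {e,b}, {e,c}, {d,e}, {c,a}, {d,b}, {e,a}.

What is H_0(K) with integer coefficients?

H_0 ≅ Z.

We work with the vertex ordering a < b < c < d < e. The simplices of K, each written with vertices in increasing order, are:

  0-simplices (5): a, b, c, d, e
  1-simplices (6): ac, ae, bd, be, ce, de

so the chain groups are C_0 ≅ Z^5, C_1 ≅ Z^6.

Boundary ∂_1: C_1 → C_0 sends each edge [p,q] (with p < q) to q − p.
This gives a 5×6 integer matrix of rank 4; reducing to Smith normal form yields diagonal entries (1,1,1,1).

Now H_k = ker ∂_k / im ∂_{k+1}, so:

  H_0: rank C_0 − rank ∂_1 = 5 − 4 = 1, and the invariant factors of ∂_1 are all 1, so H_0 ≅ Z.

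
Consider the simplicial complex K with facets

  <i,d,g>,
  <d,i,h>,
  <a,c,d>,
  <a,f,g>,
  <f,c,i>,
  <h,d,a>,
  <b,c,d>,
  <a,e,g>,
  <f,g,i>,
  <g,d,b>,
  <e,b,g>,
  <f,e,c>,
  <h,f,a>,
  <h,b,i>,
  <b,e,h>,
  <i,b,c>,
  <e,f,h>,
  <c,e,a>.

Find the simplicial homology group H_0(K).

K has 9 vertices, 27 edges, 18 triangles.
rank ∂_0 = 0, rank ∂_1 = 8 ⇒ b_0 = 9 − 0 − 8 = 1; all invariant factors of ∂_1 are 1 so no torsion. So H_0 = Z.

H_0 ≅ Z.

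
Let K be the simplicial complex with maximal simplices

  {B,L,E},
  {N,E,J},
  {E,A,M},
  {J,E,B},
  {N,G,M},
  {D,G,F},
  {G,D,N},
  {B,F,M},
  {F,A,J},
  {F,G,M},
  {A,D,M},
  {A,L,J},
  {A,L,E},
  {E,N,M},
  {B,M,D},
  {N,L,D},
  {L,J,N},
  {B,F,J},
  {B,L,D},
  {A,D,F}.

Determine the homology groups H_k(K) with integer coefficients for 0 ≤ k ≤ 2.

Take the total order A < B < D < E < F < G < J < L < M < N on the vertex set. Then K (dimension 2) consists of the simplices:

  0-simplices (10): A, B, D, E, F, G, J, L, M, N
  1-simplices (30): AD, AE, AF, AJ, AL, AM, BD, BE, BF, BJ, BL, BM, DF, DG, DL, DM, DN, EJ, EL, EM, EN, FG, FJ, FM, GM, GN, JL, JN, LN, MN
  2-simplices (20): ADF, ADM, AEL, AEM, AFJ, AJL, BDL, BDM, BEJ, BEL, BFJ, BFM, DFG, DGN, DLN, EJN, EMN, FGM, GMN, JLN

giving chain groups C_0 ≅ Z^10, C_1 ≅ Z^30, C_2 ≅ Z^20.

The boundary map ∂_1: C_1 → C_0 maps an edge to its endpoints' difference, ∂[p,q] = q − p.
As a 10×30 matrix over Z this has rank 9, with invariant factors (1,1,1,1,1,1,1,1,1).

∂_2: C_2 → C_1 maps a triangle to the signed sum of its edges. For instance
  ∂ADF = DF − AF + AD,
  ∂FGM = GM − FM + FG.
As a 30×20 matrix over Z this has rank 20, with invariant factors (1,1,1,1,1,1,1,1,1,1,1,1,1,1,1,1,1,1,1,2).

Computing H_k = (kernel of ∂_k) / (image of ∂_{k+1}):

  H_0: rank C_0 − rank ∂_1 = 10 − 9 = 1, and the invariant factors of ∂_1 are all 1, so H_0 = Z.
  H_1: rank ker ∂_1 − rank ∂_2 = (30 − 9) − 20 = 1, and ∂_2 has invariant factor 2 > 1, so H_1 = Z ⊕ Z/2Z.
  H_2: rank ker ∂_2 − rank ∂_3 = (20 − 20) − 0 = 0, and there is no ∂_3, so H_2 = 0.

(K is a triangulation of the Klein bottle.)

H_0 = Z,  H_1 = Z ⊕ Z/2Z,  H_2 = 0.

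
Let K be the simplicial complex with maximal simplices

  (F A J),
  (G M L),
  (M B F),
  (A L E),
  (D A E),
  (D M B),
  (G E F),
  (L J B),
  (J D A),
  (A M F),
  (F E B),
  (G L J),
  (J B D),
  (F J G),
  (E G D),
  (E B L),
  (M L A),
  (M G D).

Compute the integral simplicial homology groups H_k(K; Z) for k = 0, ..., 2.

Take the total order A < B < D < E < F < G < J < L < M on the vertex set. Then K (dimension 2) consists of the simplices:

  0-simplices (9): A, B, D, E, F, G, J, L, M
  1-simplices (27): AD, AE, AF, AJ, AL, AM, BD, BE, BF, BJ, BL, BM, DE, DG, DJ, DM, EF, EG, EL, FG, FJ, FM, GJ, GL, GM, JL, LM
  2-simplices (18): ADE, ADJ, AEL, AFJ, AFM, ALM, BDJ, BDM, BEF, BEL, BFM, BJL, DEG, DGM, EFG, FGJ, GJL, GLM

so the chain groups are C_0 ≅ Z^9, C_1 ≅ Z^27, C_2 ≅ Z^18.

The boundary map ∂_1: C_1 → C_0 maps an edge to its endpoints' difference, ∂[p,q] = q − p. For instance
  ∂FG = G − F.
This gives a 9×27 integer matrix of rank 8; reducing to Smith normal form yields diagonal entries (1,1,1,1,1,1,1,1).

The boundary map ∂_2: C_2 → C_1 sends each 2-simplex [p,q,r] to [q,r] − [p,r] + [p,q]. For instance
  ∂GLM = LM − GM + GL,
  ∂EFG = FG − EG + EF.
As a 27×18 matrix over Z this has rank 17, with invariant factors (1,1,1,1,1,1,1,1,1,1,1,1,1,1,1,1,1).

Reading off H_k = ker ∂_k / im ∂_{k+1}:

  H_0: rank C_0 − rank ∂_1 = 9 − 8 = 1, and the invariant factors of ∂_1 are all 1, so H_0 = Z.
  H_1: rank ker ∂_1 − rank ∂_2 = (27 − 8) − 17 = 2, and the invariant factors of ∂_2 are all 1, so H_1 = Z^2.
  H_2: rank ker ∂_2 − rank ∂_3 = (18 − 17) − 0 = 1, and there is no ∂_3, so H_2 = Z.

As a check, the Euler characteristic is 9 − 27 + 18 = 0, which agrees with 1 − 2 + 1 = 0.

H_0 = Z,  H_1 = Z^2,  H_2 = Z.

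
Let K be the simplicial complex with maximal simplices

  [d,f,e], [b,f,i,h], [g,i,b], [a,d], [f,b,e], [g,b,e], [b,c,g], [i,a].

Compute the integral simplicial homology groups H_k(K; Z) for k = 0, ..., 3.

H_0 ≅ Z,  H_1 ≅ Z,  H_2 = 0,  H_3 = 0.

Take the total order a < b < c < d < e < f < g < h < i on the vertex set. Then K (dimension 3) consists of the simplices:

  0-simplices (9): a, b, c, d, e, f, g, h, i
  1-simplices (17): ad, ai, bc, be, bf, bg, bh, bi, cg, de, df, ef, eg, fh, fi, gi, hi
  2-simplices (9): bcg, bef, beg, bfh, bfi, bgi, bhi, def, fhi
  3-simplices (1): bfhi

Hence C_0 ≅ Z^9, C_1 ≅ Z^17, C_2 ≅ Z^9, C_3 ≅ Z^1.

The boundary map ∂_1: C_1 → C_0 maps an edge to its endpoints' difference, ∂[p,q] = q − p. For instance
  ∂be = e − b.
The 9×17 boundary matrix has rank 8 and Smith normal form diag(1,1,1,1,1,1,1,1).

The boundary map ∂_2: C_2 → C_1 maps a triangle to the signed sum of its edges. For instance
  ∂def = ef − df + de,
  ∂fhi = hi − fi + fh.
As a 17×9 matrix over Z this has rank 8, with invariant factors (1,1,1,1,1,1,1,1).

The boundary map ∂_3: C_3 → C_2 sends each 3-simplex σ to the alternating sum Σ_i (−1)^i (σ with its i-th vertex removed). For instance
  ∂bfhi = fhi − bhi + bfi − bfh.
This gives a 9×1 integer matrix of rank 1; reducing to Smith normal form yields diagonal entries (1).

Now H_k = ker ∂_k / im ∂_{k+1}, so:

  H_0: rank C_0 − rank ∂_1 = 9 − 8 = 1, and the invariant factors of ∂_1 are all 1, so H_0 = Z.
  H_1: rank ker ∂_1 − rank ∂_2 = (17 − 8) − 8 = 1, and the invariant factors of ∂_2 are all 1, so H_1 = Z.
  H_2: rank ker ∂_2 − rank ∂_3 = (9 − 8) − 1 = 0, and the invariant factors of ∂_3 are all 1, so H_2 = 0.
  H_3: rank ker ∂_3 − rank ∂_4 = (1 − 1) − 0 = 0, and there is no ∂_4, so H_3 = 0.

As a check, the Euler characteristic is 9 − 17 + 9 − 1 = 0, which agrees with 1 − 1 + 0 − 0 = 0.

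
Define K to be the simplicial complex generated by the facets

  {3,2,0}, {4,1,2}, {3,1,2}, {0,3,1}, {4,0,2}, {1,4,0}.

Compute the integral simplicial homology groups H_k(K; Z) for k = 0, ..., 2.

K has 5 vertices, 9 edges, 6 triangles.
rank ∂_0 = 0, rank ∂_1 = 4 ⇒ b_0 = 5 − 0 − 4 = 1; all invariant factors of ∂_1 are 1 so no torsion. So H_0 = Z.
rank ∂_1 = 4, rank ∂_2 = 5 ⇒ b_1 = 9 − 4 − 5 = 0; all invariant factors of ∂_2 are 1 so no torsion. So H_1 = 0.
rank ∂_2 = 5, rank ∂_3 = 0 ⇒ b_2 = 6 − 5 − 0 = 1. So H_2 = Z.

H_0 = Z,  H_1 = 0,  H_2 = Z.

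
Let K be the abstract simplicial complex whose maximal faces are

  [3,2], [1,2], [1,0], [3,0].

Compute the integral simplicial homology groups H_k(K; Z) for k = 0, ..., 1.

Fix the vertex order 0 < 1 < 2 < 3 and write every simplex with vertices in increasing order. Then dim K = 1 and the simplices of K are:

  0-simplices (4): [0], [1], [2], [3]
  1-simplices (4): [0,1], [0,3], [1,2], [2,3]

Hence C_0 ≅ Z^4, C_1 ≅ Z^4.

Boundary ∂_1: C_1 → C_0 maps an edge to its endpoints' difference, ∂[p,q] = q − p.
The resulting 4×4 matrix has rank 3, and its Smith normal form has invariant factors (1,1,1).

From H_k ≅ ker(∂_k) / im(∂_{k+1}) we obtain:

  H_0: rank C_0 − rank ∂_1 = 4 − 3 = 1, and the invariant factors of ∂_1 are all 1, so H_0 = Z.
  H_1: rank ker ∂_1 − rank ∂_2 = (4 − 3) − 0 = 1, and there is no ∂_2, so H_1 = Z.

As a check, the Euler characteristic is 4 − 4 = 0, which agrees with 1 − 1 = 0.

H_0 = Z,  H_1 = Z.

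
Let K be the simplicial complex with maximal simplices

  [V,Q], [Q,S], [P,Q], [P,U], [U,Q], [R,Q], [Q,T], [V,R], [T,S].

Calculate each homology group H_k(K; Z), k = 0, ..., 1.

H_0 = Z,  H_1 = Z^3.

K has 7 vertices, 9 edges.
rank ∂_0 = 0, rank ∂_1 = 6 ⇒ b_0 = 7 − 0 − 6 = 1; all invariant factors of ∂_1 are 1 so no torsion. So H_0 = Z.
rank ∂_1 = 6, rank ∂_2 = 0 ⇒ b_1 = 9 − 6 − 0 = 3. So H_1 = Z^3.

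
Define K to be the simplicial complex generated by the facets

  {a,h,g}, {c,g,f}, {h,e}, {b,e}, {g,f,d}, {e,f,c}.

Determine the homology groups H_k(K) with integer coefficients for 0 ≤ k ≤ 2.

H_0 = Z,  H_1 = Z,  H_2 = 0.

Fix the vertex order a < b < c < d < e < f < g < h and write every simplex with vertices in increasing order. Then dim K = 2 and the simplices of K are:

  0-simplices (8): a, b, c, d, e, f, g, h
  1-simplices (12): ag, ah, be, ce, cf, cg, df, dg, ef, eh, fg, gh
  2-simplices (4): agh, cef, cfg, dfg

Hence C_0 ≅ Z^8, C_1 ≅ Z^12, C_2 ≅ Z^4.

The boundary map ∂_1: C_1 → C_0 sends each edge [p,q] (with p < q) to q − p.
As a 8×12 matrix over Z this has rank 7, with invariant factors (1,1,1,1,1,1,1).

∂_2: C_2 → C_1 acts by ∂[p,q,r] = [q,r] − [p,r] + [p,q]. For instance
  ∂dfg = fg − dg + df,
  ∂cef = ef − cf + ce.
As a 12×4 matrix over Z this has rank 4, with invariant factors (1,1,1,1).

From H_k ≅ ker(∂_k) / im(∂_{k+1}) we obtain:

  H_0: rank C_0 − rank ∂_1 = 8 − 7 = 1, and the invariant factors of ∂_1 are all 1, so H_0 ≅ Z.
  H_1: rank ker ∂_1 − rank ∂_2 = (12 − 7) − 4 = 1, and the invariant factors of ∂_2 are all 1, so H_1 ≅ Z.
  H_2: rank ker ∂_2 − rank ∂_3 = (4 − 4) − 0 = 0, and there is no ∂_3, so H_2 ≅ 0.

As a check, the Euler characteristic is 8 − 12 + 4 = 0, which agrees with 1 − 1 + 0 = 0.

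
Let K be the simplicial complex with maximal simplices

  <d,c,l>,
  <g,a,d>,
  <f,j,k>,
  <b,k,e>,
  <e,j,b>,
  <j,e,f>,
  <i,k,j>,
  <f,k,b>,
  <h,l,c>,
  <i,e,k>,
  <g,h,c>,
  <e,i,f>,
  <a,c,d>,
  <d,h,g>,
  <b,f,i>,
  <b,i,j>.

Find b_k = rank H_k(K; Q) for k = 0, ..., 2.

Order the vertices as a < b < c < d < e < f < g < h < i < j < k < l. Listing each simplex with vertices in this order, K has dimension 2 with simplices:

  0-simplices (12): a, b, c, d, e, f, g, h, i, j, k, l
  1-simplices (27): ac, ad, ag, be, bf, bi, bj, bk, cd, cg, ch, cl, dg, dh, dl, ef, ei, ej, ek, fi, fj, fk, gh, hl, ij, ik, jk
  2-simplices (16): acd, adg, bej, bek, bfi, bfk, bij, cdl, cgh, chl, dgh, efi, efj, eik, fjk, ijk

Hence C_0 ≅ Z^12, C_1 ≅ Z^27, C_2 ≅ Z^16.

Boundary ∂_1: C_1 → C_0 maps an edge to its endpoints' difference, ∂[p,q] = q − p. For instance
  ∂ik = k − i.
As a 12×27 matrix over Z this has rank 10, with invariant factors (1,1,1,1,1,1,1,1,1,1).

Boundary ∂_2: C_2 → C_1 maps a triangle to the signed sum of its edges. For instance
  ∂cdl = dl − cl + cd,
  ∂bij = ij − bj + bi.
As a 27×16 matrix over Z this has rank 16, with invariant factors (1,1,1,1,1,1,1,1,1,1,1,1,1,1,1,2).

Computing H_k = (kernel of ∂_k) / (image of ∂_{k+1}):

  H_0: rank C_0 − rank ∂_1 = 12 − 10 = 2, and the invariant factors of ∂_1 are all 1, so H_0 ≅ Z^2.
  H_1: rank ker ∂_1 − rank ∂_2 = (27 − 10) − 16 = 1, and ∂_2 has invariant factor 2 > 1, so H_1 ≅ Z ⊕ Z/2Z.
  H_2: rank ker ∂_2 − rank ∂_3 = (16 − 16) − 0 = 0, and there is no ∂_3, so H_2 ≅ 0.

As a check, the Euler characteristic is 12 − 27 + 16 = 1, which agrees with 2 − 1 + 0 = 1.

Hence the Betti numbers are b_0 = 2, b_1 = 1, b_2 = 0.

b_0 = 2, b_1 = 1, b_2 = 0.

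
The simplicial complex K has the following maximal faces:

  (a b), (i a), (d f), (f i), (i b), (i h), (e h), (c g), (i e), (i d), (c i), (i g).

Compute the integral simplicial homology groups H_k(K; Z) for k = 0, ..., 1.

H_0 ≅ Z,  H_1 ≅ Z^4.

Order the vertices as a < b < c < d < e < f < g < h < i. Listing each simplex with vertices in this order, K has dimension 1 with simplices:

  0-simplices (9): a, b, c, d, e, f, g, h, i
  1-simplices (12): ab, ai, bi, cg, ci, df, di, eh, ei, fi, gi, hi

Hence C_0 ≅ Z^9, C_1 ≅ Z^12.

Boundary ∂_1: C_1 → C_0 sends each edge [p,q] (with p < q) to q − p. For instance
  ∂fi = i − f.
The 9×12 boundary matrix has rank 8 and Smith normal form diag(1,1,1,1,1,1,1,1).

Now H_k = ker ∂_k / im ∂_{k+1}, so:

  H_0: rank C_0 − rank ∂_1 = 9 − 8 = 1, and the invariant factors of ∂_1 are all 1, so H_0 = Z.
  H_1: rank ker ∂_1 − rank ∂_2 = (12 − 8) − 0 = 4, and there is no ∂_2, so H_1 = Z^4.

(K is a triangulation of a wedge of 4 circles.)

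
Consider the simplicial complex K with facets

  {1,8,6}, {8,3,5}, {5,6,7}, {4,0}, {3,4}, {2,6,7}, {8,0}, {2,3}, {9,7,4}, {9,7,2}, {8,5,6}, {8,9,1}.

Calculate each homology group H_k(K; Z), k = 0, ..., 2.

H_0 = Z,  H_1 = Z^4,  H_2 = 0.

Order the vertices as 0 < 1 < 2 < 3 < 4 < 5 < 6 < 7 < 8 < 9. Listing each simplex with vertices in this order, K has dimension 2 with simplices:

  0-simplices (10): [0], [1], [2], [3], [4], [5], [6], [7], [8], [9]
  1-simplices (21): [0,4], [0,8], [1,6], [1,8], [1,9], [2,3], [2,6], [2,7], [2,9], [3,4], [3,5], [3,8], [4,7], [4,9], [5,6], [5,7], [5,8], [6,7], [6,8], [7,9], [8,9]
  2-simplices (8): [1,6,8], [1,8,9], [2,6,7], [2,7,9], [3,5,8], [4,7,9], [5,6,7], [5,6,8]

Hence C_0 ≅ Z^10, C_1 ≅ Z^21, C_2 ≅ Z^8.

∂_1: C_1 → C_0 is given by ∂[p,q] = [q] − [p].
As a 10×21 matrix over Z this has rank 9, with invariant factors (1,1,1,1,1,1,1,1,1).

Boundary ∂_2: C_2 → C_1 maps a triangle to the signed sum of its edges. For instance
  ∂[1,6,8] = [6,8] − [1,8] + [1,6],
  ∂[2,6,7] = [6,7] − [2,7] + [2,6].
This gives a 21×8 integer matrix of rank 8; reducing to Smith normal form yields diagonal entries (1,1,1,1,1,1,1,1).

From H_k ≅ ker(∂_k) / im(∂_{k+1}) we obtain:

  H_0: rank C_0 − rank ∂_1 = 10 − 9 = 1, and the invariant factors of ∂_1 are all 1, so H_0 ≅ Z.
  H_1: rank ker ∂_1 − rank ∂_2 = (21 − 9) − 8 = 4, and the invariant factors of ∂_2 are all 1, so H_1 ≅ Z^4.
  H_2: rank ker ∂_2 − rank ∂_3 = (8 − 8) − 0 = 0, and there is no ∂_3, so H_2 ≅ 0.

As a check, the Euler characteristic is 10 − 21 + 8 = -3, which agrees with 1 − 4 + 0 = -3.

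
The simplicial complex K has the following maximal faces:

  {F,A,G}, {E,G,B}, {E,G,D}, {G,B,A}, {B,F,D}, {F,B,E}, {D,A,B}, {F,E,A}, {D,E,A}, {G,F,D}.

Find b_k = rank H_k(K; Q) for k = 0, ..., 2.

We work with the vertex ordering A < B < D < E < F < G. The simplices of K, each written with vertices in increasing order, are:

  0-simplices (6): A, B, D, E, F, G
  1-simplices (15): AB, AD, AE, AF, AG, BD, BE, BF, BG, DE, DF, DG, EF, EG, FG
  2-simplices (10): ABD, ABG, ADE, AEF, AFG, BDF, BEF, BEG, DEG, DFG

Hence C_0 ≅ Z^6, C_1 ≅ Z^15, C_2 ≅ Z^10.

The boundary map ∂_1: C_1 → C_0 sends each edge [p,q] (with p < q) to q − p.
The 6×15 boundary matrix has rank 5 and Smith normal form diag(1,1,1,1,1).

The boundary map ∂_2: C_2 → C_1 acts by ∂[p,q,r] = [q,r] − [p,r] + [p,q]. For instance
  ∂ADE = DE − AE + AD,
  ∂BEG = EG − BG + BE.
As a 15×10 matrix over Z this has rank 10, with invariant factors (1,1,1,1,1,1,1,1,1,2).

Reading off H_k = ker ∂_k / im ∂_{k+1}:

  H_0: rank C_0 − rank ∂_1 = 6 − 5 = 1, and the invariant factors of ∂_1 are all 1, so H_0 ≅ Z.
  H_1: rank ker ∂_1 − rank ∂_2 = (15 − 5) − 10 = 0, and ∂_2 has invariant factor 2 > 1, so H_1 ≅ Z/2.
  H_2: rank ker ∂_2 − rank ∂_3 = (10 − 10) − 0 = 0, and there is no ∂_3, so H_2 ≅ 0.

As a check, the Euler characteristic is 6 − 15 + 10 = 1, which agrees with 1 − 0 + 0 = 1.
(K is a triangulation of the real projective plane RP^2.)

Hence the Betti numbers are b_0 = 1, b_1 = 0, b_2 = 0.

b_0 = 1, b_1 = 0, b_2 = 0.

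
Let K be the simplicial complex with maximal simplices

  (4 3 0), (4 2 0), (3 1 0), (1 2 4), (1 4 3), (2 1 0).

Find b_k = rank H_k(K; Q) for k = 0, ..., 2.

b_0 = 1, b_1 = 0, b_2 = 1.

Take the total order 0 < 1 < 2 < 3 < 4 on the vertex set. Then K (dimension 2) consists of the simplices:

  0-simplices (5): [0], [1], [2], [3], [4]
  1-simplices (9): [0,1], [0,2], [0,3], [0,4], [1,2], [1,3], [1,4], [2,4], [3,4]
  2-simplices (6): [0,1,2], [0,1,3], [0,2,4], [0,3,4], [1,2,4], [1,3,4]

giving chain groups C_0 ≅ Z^5, C_1 ≅ Z^9, C_2 ≅ Z^6.

Boundary ∂_1: C_1 → C_0 maps an edge to its endpoints' difference, ∂[p,q] = q − p.
The resulting 5×9 matrix has rank 4, and its Smith normal form has invariant factors (1,1,1,1).

The boundary map ∂_2: C_2 → C_1 acts by ∂[p,q,r] = [q,r] − [p,r] + [p,q]. For instance
  ∂[0,1,3] = [1,3] − [0,3] + [0,1],
  ∂[0,2,4] = [2,4] − [0,4] + [0,2].
The resulting 9×6 matrix has rank 5, and its Smith normal form has invariant factors (1,1,1,1,1).

From H_k ≅ ker(∂_k) / im(∂_{k+1}) we obtain:

  H_0: rank C_0 − rank ∂_1 = 5 − 4 = 1, and the invariant factors of ∂_1 are all 1, so H_0 = Z.
  H_1: rank ker ∂_1 − rank ∂_2 = (9 − 4) − 5 = 0, and the invariant factors of ∂_2 are all 1, so H_1 = 0.
  H_2: rank ker ∂_2 − rank ∂_3 = (6 − 5) − 0 = 1, and there is no ∂_3, so H_2 = Z.

(K is a triangulation of the 2-sphere S^2.)

Hence the Betti numbers are b_0 = 1, b_1 = 0, b_2 = 1.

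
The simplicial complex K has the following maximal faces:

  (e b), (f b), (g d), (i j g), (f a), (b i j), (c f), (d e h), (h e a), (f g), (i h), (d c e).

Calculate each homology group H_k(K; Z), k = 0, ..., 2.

H_0 ≅ Z,  H_1 ≅ Z^5,  H_2 = 0.

Take the total order a < b < c < d < e < f < g < h < i < j on the vertex set. Then K (dimension 2) consists of the simplices:

  0-simplices (10): a, b, c, d, e, f, g, h, i, j
  1-simplices (19): ae, af, ah, be, bf, bi, bj, cd, ce, cf, de, dg, dh, eh, fg, gi, gj, hi, ij
  2-simplices (5): aeh, bij, cde, deh, gij

Hence C_0 ≅ Z^10, C_1 ≅ Z^19, C_2 ≅ Z^5.

∂_1: C_1 → C_0 sends each edge [p,q] (with p < q) to q − p. For instance
  ∂de = e − d.
The resulting 10×19 matrix has rank 9, and its Smith normal form has invariant factors (1,1,1,1,1,1,1,1,1).

Boundary ∂_2: C_2 → C_1 sends each 2-simplex [p,q,r] to [q,r] − [p,r] + [p,q]. For instance
  ∂cde = de − ce + cd,
  ∂aeh = eh − ah + ae.
The resulting 19×5 matrix has rank 5, and its Smith normal form has invariant factors (1,1,1,1,1).

Now H_k = ker ∂_k / im ∂_{k+1}, so:

  H_0: rank C_0 − rank ∂_1 = 10 − 9 = 1, and the invariant factors of ∂_1 are all 1, so H_0 ≅ Z.
  H_1: rank ker ∂_1 − rank ∂_2 = (19 − 9) − 5 = 5, and the invariant factors of ∂_2 are all 1, so H_1 ≅ Z^5.
  H_2: rank ker ∂_2 − rank ∂_3 = (5 − 5) − 0 = 0, and there is no ∂_3, so H_2 ≅ 0.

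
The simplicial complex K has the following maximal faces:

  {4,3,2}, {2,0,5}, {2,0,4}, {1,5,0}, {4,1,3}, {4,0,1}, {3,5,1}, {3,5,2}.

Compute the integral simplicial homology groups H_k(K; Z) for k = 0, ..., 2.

H_0 ≅ Z,  H_1 = 0,  H_2 ≅ Z.

We work with the vertex ordering 0 < 1 < 2 < 3 < 4 < 5. The simplices of K, each written with vertices in increasing order, are:

  0-simplices (6): [0], [1], [2], [3], [4], [5]
  1-simplices (12): [0,1], [0,2], [0,4], [0,5], [1,3], [1,4], [1,5], [2,3], [2,4], [2,5], [3,4], [3,5]
  2-simplices (8): [0,1,4], [0,1,5], [0,2,4], [0,2,5], [1,3,4], [1,3,5], [2,3,4], [2,3,5]

so the chain groups are C_0 ≅ Z^6, C_1 ≅ Z^12, C_2 ≅ Z^8.

∂_1: C_1 → C_0 is given by ∂[p,q] = [q] − [p]. For instance
  ∂[0,5] = [5] − [0].
The resulting 6×12 matrix has rank 5, and its Smith normal form has invariant factors (1,1,1,1,1).

Boundary ∂_2: C_2 → C_1 acts by ∂[p,q,r] = [q,r] − [p,r] + [p,q]. For instance
  ∂[1,3,5] = [3,5] − [1,5] + [1,3],
  ∂[2,3,5] = [3,5] − [2,5] + [2,3].
The 12×8 boundary matrix has rank 7 and Smith normal form diag(1,1,1,1,1,1,1).

Now H_k = ker ∂_k / im ∂_{k+1}, so:

  H_0: rank C_0 − rank ∂_1 = 6 − 5 = 1, and the invariant factors of ∂_1 are all 1, so H_0 ≅ Z.
  H_1: rank ker ∂_1 − rank ∂_2 = (12 − 5) − 7 = 0, and the invariant factors of ∂_2 are all 1, so H_1 ≅ 0.
  H_2: rank ker ∂_2 − rank ∂_3 = (8 − 7) − 0 = 1, and there is no ∂_3, so H_2 ≅ Z.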